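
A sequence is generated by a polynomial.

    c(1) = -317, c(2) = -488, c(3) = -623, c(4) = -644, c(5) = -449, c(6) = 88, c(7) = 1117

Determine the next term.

First differences: -171, -135, -21, 195, 537, 1029
Second differences: 36, 114, 216, 342, 492
Third differences: 78, 102, 126, 150
Fourth differences: 24, 24, 24
The fourth differences are constant (24).
150 + 24 = 174;  492 + 174 = 666;  1029 + 666 = 1695;  1117 + 1695 = 2812

2812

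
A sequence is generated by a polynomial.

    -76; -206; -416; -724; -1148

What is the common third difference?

-18

D1: -130, -210, -308, -424
D2: -80, -98, -116
D3: -18, -18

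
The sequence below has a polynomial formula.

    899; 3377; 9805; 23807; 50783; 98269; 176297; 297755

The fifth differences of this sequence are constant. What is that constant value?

360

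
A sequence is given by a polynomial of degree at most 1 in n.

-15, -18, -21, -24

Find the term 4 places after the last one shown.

First differences: -3, -3, -3
First differences constant at -3.
-24 − 3 = -27
-27 − 3 = -30
-30 − 3 = -33
-33 − 3 = -36

-36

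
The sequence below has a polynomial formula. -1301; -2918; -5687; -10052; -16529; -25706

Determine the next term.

-38243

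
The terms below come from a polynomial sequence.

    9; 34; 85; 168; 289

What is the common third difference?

6

Δ: 25, 51, 83, 121
Δ²: 26, 32, 38
Δ³: 6, 6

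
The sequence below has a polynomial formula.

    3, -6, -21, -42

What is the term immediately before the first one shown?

-9, -15, -21
-6, -6
The second differences are constant at -6.
Work back: -9 + 6 = -3;  3 + 3 = 6

6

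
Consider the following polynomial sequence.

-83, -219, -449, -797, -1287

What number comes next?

First differences: -136 , -230 , -348 , -490
Second differences: -94 , -118 , -142
Third differences: -24 , -24
Constant third difference = -24, so extend:
-142 − 24 = -166;  -490 − 166 = -656;  -1287 − 656 = -1943

-1943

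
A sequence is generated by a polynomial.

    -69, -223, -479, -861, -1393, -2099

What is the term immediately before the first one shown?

-154  -256  -382  -532  -706
-102  -126  -150  -174
-24  -24  -24
The third differences are constant at -24.
Work back: -102 + 24 = -78;  -154 + 78 = -76;  -69 + 76 = 7

7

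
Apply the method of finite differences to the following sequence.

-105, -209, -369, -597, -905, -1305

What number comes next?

Δ: -104 , -160 , -228 , -308 , -400
Δ²: -56 , -68 , -80 , -92
Δ³: -12 , -12 , -12
Constant third difference = -12, so extend:
-92 − 12 = -104;  -400 − 104 = -504;  -1305 − 504 = -1809

-1809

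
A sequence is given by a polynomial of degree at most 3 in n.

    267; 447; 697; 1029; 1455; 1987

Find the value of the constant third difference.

12

D1: 180, 250, 332, 426, 532
D2: 70, 82, 94, 106
D3: 12, 12, 12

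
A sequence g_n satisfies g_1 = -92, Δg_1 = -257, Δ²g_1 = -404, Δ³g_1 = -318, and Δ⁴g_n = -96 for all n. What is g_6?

Build the table forward from the leading diagonal:
Δ⁴: -96  -96  -96  -96  -96  -96
Δ³: -318  -414  -510  -606  -702  -798
Δ²: -404  -722  -1136  -1646  -2252  -2954
Δ: -257  -661  -1383  -2519  -4165  -6417
g: -92  -349  -1010  -2393  -4912  -9077

-9077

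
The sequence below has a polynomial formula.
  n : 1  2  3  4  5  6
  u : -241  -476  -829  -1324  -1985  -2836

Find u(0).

-235, -353, -495, -661, -851
-118, -142, -166, -190
-24, -24, -24
The third differences are constant at -24.
Work back: -118 + 24 = -94;  -235 + 94 = -141;  -241 + 141 = -100

-100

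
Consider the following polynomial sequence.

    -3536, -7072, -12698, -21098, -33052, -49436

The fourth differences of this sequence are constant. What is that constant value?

-96

First differences: -3536, -5626, -8400, -11954, -16384
Second differences: -2090, -2774, -3554, -4430
Third differences: -684, -780, -876
Fourth differences: -96, -96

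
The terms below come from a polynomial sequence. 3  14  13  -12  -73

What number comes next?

-182

First differences: 11, -1, -25, -61
Second differences: -12, -24, -36
Third differences: -12, -12
The third differences are constant (-12).
-36 − 12 = -48;  -61 − 48 = -109;  -73 − 109 = -182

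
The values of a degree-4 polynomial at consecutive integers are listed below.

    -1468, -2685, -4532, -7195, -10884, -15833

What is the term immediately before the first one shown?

D1: -1217, -1847, -2663, -3689, -4949
D2: -630, -816, -1026, -1260
D3: -186, -210, -234
D4: -24, -24
The fourth differences are constant at -24.
Work back: -186 + 24 = -162;  -630 + 162 = -468;  -1217 + 468 = -749;  -1468 + 749 = -719

-719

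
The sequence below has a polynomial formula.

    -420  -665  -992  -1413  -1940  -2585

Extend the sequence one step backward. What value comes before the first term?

-245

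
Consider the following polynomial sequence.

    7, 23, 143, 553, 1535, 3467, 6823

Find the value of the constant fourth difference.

96

D1: 16, 120, 410, 982, 1932, 3356
D2: 104, 290, 572, 950, 1424
D3: 186, 282, 378, 474
D4: 96, 96, 96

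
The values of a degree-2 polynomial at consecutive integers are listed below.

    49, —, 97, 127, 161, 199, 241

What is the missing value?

71

Using the last 5 terms:
D1: 30  34  38  42
D2: 4  4  4
Constant second difference = 4.
Extend backward: 30 − 4 = 26;  97 − 26 = 71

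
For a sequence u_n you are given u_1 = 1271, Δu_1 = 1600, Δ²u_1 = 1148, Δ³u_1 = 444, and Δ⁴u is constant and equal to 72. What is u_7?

38051

Build the table forward from the leading diagonal:
D4: 72, 72, 72, 72, 72, 72, 72
D3: 444, 516, 588, 660, 732, 804, 876
D2: 1148, 1592, 2108, 2696, 3356, 4088, 4892
D1: 1600, 2748, 4340, 6448, 9144, 12500, 16588
u: 1271, 2871, 5619, 9959, 16407, 25551, 38051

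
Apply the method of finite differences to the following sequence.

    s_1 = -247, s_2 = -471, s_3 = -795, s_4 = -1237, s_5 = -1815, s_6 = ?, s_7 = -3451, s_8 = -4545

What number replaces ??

Using the first 5 terms:
D1: -224  -324  -442  -578
D2: -100  -118  -136
D3: -18  -18
Constant third difference = -18.
Extend forward: -136 − 18 = -154;  -578 − 154 = -732;  -1815 − 732 = -2547

-2547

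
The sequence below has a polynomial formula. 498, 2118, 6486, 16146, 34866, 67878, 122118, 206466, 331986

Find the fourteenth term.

Δ: 1620, 4368, 9660, 18720, 33012, 54240, 84348, 125520
Δ²: 2748, 5292, 9060, 14292, 21228, 30108, 41172
Δ³: 2544, 3768, 5232, 6936, 8880, 11064
Δ⁴: 1224, 1464, 1704, 1944, 2184
Δ⁵: 240, 240, 240, 240
The fifth differences are constant (240).
2184 + 240 = 2424;  11064 + 2424 = 13488;  41172 + 13488 = 54660;  125520 + 54660 = 180180;  331986 + 180180 = 512166
2424 + 240 = 2664;  13488 + 2664 = 16152;  54660 + 16152 = 70812;  180180 + 70812 = 250992;  512166 + 250992 = 763158
2664 + 240 = 2904;  16152 + 2904 = 19056;  70812 + 19056 = 89868;  250992 + 89868 = 340860;  763158 + 340860 = 1104018
2904 + 240 = 3144;  19056 + 3144 = 22200;  89868 + 22200 = 112068;  340860 + 112068 = 452928;  1104018 + 452928 = 1556946
3144 + 240 = 3384;  22200 + 3384 = 25584;  112068 + 25584 = 137652;  452928 + 137652 = 590580;  1556946 + 590580 = 2147526

2147526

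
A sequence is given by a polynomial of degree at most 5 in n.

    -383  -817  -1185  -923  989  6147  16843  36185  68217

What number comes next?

118039

D1: -434, -368, 262, 1912, 5158, 10696, 19342, 32032
D2: 66, 630, 1650, 3246, 5538, 8646, 12690
D3: 564, 1020, 1596, 2292, 3108, 4044
D4: 456, 576, 696, 816, 936
D5: 120, 120, 120, 120
Constant fifth difference = 120, so extend:
936 + 120 = 1056;  4044 + 1056 = 5100;  12690 + 5100 = 17790;  32032 + 17790 = 49822;  68217 + 49822 = 118039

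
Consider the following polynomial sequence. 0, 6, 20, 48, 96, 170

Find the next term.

Δ: 6, 14, 28, 48, 74
Δ²: 8, 14, 20, 26
Δ³: 6, 6, 6
The third differences are constant (6).
26 + 6 = 32;  74 + 32 = 106;  170 + 106 = 276

276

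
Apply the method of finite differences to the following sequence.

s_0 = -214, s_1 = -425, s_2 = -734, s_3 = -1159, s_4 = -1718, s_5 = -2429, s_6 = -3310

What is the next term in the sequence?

-4379

-211 , -309 , -425 , -559 , -711 , -881
-98 , -116 , -134 , -152 , -170
-18 , -18 , -18 , -18
Third differences constant at -18.
-170 − 18 = -188;  -881 − 188 = -1069;  -3310 − 1069 = -4379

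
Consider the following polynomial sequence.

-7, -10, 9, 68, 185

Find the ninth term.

-3, 19, 59, 117
22, 40, 58
18, 18
Third differences constant at 18.
58 + 18 = 76;  117 + 76 = 193;  185 + 193 = 378
76 + 18 = 94;  193 + 94 = 287;  378 + 287 = 665
94 + 18 = 112;  287 + 112 = 399;  665 + 399 = 1064
112 + 18 = 130;  399 + 130 = 529;  1064 + 529 = 1593

1593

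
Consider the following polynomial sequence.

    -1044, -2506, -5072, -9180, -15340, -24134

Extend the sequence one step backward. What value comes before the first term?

-320

Δ: -1462, -2566, -4108, -6160, -8794
Δ²: -1104, -1542, -2052, -2634
Δ³: -438, -510, -582
Δ⁴: -72, -72
The fourth differences are constant at -72.
Work back: -438 + 72 = -366;  -1104 + 366 = -738;  -1462 + 738 = -724;  -1044 + 724 = -320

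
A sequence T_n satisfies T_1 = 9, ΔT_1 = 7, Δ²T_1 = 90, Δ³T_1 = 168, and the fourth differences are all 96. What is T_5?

Build the table forward from the leading diagonal:
Fourth differences: 96  96  96  96  96
Third differences: 168  264  360  456  552
Second differences: 90  258  522  882  1338
First differences: 7  97  355  877  1759
T: 9  16  113  468  1345

1345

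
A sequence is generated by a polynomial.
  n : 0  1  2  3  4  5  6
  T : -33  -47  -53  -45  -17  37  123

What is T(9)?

-14, -6, 8, 28, 54, 86
8, 14, 20, 26, 32
6, 6, 6, 6
Third differences constant at 6.
32 + 6 = 38;  86 + 38 = 124;  123 + 124 = 247
38 + 6 = 44;  124 + 44 = 168;  247 + 168 = 415
44 + 6 = 50;  168 + 50 = 218;  415 + 218 = 633

633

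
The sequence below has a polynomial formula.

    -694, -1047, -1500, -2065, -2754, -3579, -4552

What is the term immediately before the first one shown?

D1: -353  -453  -565  -689  -825  -973
D2: -100  -112  -124  -136  -148
D3: -12  -12  -12  -12
The third differences are constant at -12.
Work back: -100 + 12 = -88;  -353 + 88 = -265;  -694 + 265 = -429

-429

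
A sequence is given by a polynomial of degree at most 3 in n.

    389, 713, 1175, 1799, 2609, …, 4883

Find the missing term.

Using the first 5 terms:
First differences: 324, 462, 624, 810
Second differences: 138, 162, 186
Third differences: 24, 24
Constant third difference = 24.
Extend forward: 186 + 24 = 210;  810 + 210 = 1020;  2609 + 1020 = 3629

3629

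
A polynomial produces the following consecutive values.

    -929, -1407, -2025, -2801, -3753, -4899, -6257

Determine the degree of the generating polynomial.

D1: -478, -618, -776, -952, -1146, -1358
D2: -140, -158, -176, -194, -212
D3: -18, -18, -18, -18
The third differences are constant, so the polynomial has degree 3.

3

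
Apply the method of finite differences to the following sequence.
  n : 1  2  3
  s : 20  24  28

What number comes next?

32

Δ: 4, 4
First differences constant at 4.
28 + 4 = 32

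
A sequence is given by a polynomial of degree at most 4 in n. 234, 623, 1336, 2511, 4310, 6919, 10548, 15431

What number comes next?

First differences: 389, 713, 1175, 1799, 2609, 3629, 4883
Second differences: 324, 462, 624, 810, 1020, 1254
Third differences: 138, 162, 186, 210, 234
Fourth differences: 24, 24, 24, 24
Constant fourth difference = 24, so extend:
234 + 24 = 258;  1254 + 258 = 1512;  4883 + 1512 = 6395;  15431 + 6395 = 21826

21826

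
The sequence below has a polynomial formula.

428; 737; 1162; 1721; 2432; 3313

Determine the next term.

Δ: 309, 425, 559, 711, 881
Δ²: 116, 134, 152, 170
Δ³: 18, 18, 18
Constant third difference = 18, so extend:
170 + 18 = 188;  881 + 188 = 1069;  3313 + 1069 = 4382

4382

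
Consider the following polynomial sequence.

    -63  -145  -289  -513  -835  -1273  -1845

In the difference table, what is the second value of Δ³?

D1: -82, -144, -224, -322, -438, -572
D2: -62, -80, -98, -116, -134
D3: -18, -18, -18, -18

-18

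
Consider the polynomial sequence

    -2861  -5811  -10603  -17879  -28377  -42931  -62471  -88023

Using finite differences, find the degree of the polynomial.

-2950, -4792, -7276, -10498, -14554, -19540, -25552
-1842, -2484, -3222, -4056, -4986, -6012
-642, -738, -834, -930, -1026
-96, -96, -96, -96
The fourth differences are constant, so the polynomial has degree 4.

4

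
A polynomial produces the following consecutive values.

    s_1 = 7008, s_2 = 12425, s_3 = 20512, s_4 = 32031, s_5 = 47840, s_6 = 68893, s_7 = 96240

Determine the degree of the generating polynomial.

D1: 5417, 8087, 11519, 15809, 21053, 27347
D2: 2670, 3432, 4290, 5244, 6294
D3: 762, 858, 954, 1050
D4: 96, 96, 96
The fourth differences are constant, so the polynomial has degree 4.

4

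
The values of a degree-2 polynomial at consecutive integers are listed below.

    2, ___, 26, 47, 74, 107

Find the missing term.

11

Using the last 4 terms:
Δ: 21  27  33
Δ²: 6  6
Constant second difference = 6.
Extend backward: 21 − 6 = 15;  26 − 15 = 11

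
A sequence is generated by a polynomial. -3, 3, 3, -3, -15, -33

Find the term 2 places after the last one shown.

-87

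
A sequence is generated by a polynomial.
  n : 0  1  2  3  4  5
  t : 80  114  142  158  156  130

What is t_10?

-570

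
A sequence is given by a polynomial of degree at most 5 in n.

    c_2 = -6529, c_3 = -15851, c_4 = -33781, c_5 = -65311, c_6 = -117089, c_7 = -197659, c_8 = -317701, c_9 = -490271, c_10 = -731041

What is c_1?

First differences: -9322  -17930  -31530  -51778  -80570  -120042  -172570  -240770
Second differences: -8608  -13600  -20248  -28792  -39472  -52528  -68200
Third differences: -4992  -6648  -8544  -10680  -13056  -15672
Fourth differences: -1656  -1896  -2136  -2376  -2616
Fifth differences: -240  -240  -240  -240
The fifth differences are constant at -240.
Work back: -1656 + 240 = -1416;  -4992 + 1416 = -3576;  -8608 + 3576 = -5032;  -9322 + 5032 = -4290;  -6529 + 4290 = -2239

-2239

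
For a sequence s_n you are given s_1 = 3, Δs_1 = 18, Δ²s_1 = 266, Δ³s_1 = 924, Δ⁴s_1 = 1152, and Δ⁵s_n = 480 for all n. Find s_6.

Build the table forward from the leading diagonal:
Fifth differences: 480  480  480  480  480  480
Fourth differences: 1152  1632  2112  2592  3072  3552
Third differences: 924  2076  3708  5820  8412  11484
Second differences: 266  1190  3266  6974  12794  21206
First differences: 18  284  1474  4740  11714  24508
s: 3  21  305  1779  6519  18233

18233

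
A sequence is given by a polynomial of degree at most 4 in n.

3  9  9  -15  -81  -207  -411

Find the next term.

First differences: 6 , 0 , -24 , -66 , -126 , -204
Second differences: -6 , -24 , -42 , -60 , -78
Third differences: -18 , -18 , -18 , -18
Third differences constant at -18.
-78 − 18 = -96;  -204 − 96 = -300;  -411 − 300 = -711

-711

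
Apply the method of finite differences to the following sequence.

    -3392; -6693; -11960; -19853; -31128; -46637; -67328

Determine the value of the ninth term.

-128528

D1: -3301, -5267, -7893, -11275, -15509, -20691
D2: -1966, -2626, -3382, -4234, -5182
D3: -660, -756, -852, -948
D4: -96, -96, -96
The fourth differences are constant (-96).
-948 − 96 = -1044;  -5182 − 1044 = -6226;  -20691 − 6226 = -26917;  -67328 − 26917 = -94245
-1044 − 96 = -1140;  -6226 − 1140 = -7366;  -26917 − 7366 = -34283;  -94245 − 34283 = -128528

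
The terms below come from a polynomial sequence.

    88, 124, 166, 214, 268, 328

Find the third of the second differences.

Δ: 36, 42, 48, 54, 60
Δ²: 6, 6, 6, 6

6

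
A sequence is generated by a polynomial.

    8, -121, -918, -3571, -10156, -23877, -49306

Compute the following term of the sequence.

-92623

-129, -797, -2653, -6585, -13721, -25429
-668, -1856, -3932, -7136, -11708
-1188, -2076, -3204, -4572
-888, -1128, -1368
-240, -240
Fifth differences constant at -240.
-1368 − 240 = -1608;  -4572 − 1608 = -6180;  -11708 − 6180 = -17888;  -25429 − 17888 = -43317;  -49306 − 43317 = -92623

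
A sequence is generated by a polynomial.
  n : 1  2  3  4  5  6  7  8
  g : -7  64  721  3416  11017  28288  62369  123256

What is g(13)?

First differences: 71 , 657 , 2695 , 7601 , 17271 , 34081 , 60887
Second differences: 586 , 2038 , 4906 , 9670 , 16810 , 26806
Third differences: 1452 , 2868 , 4764 , 7140 , 9996
Fourth differences: 1416 , 1896 , 2376 , 2856
Fifth differences: 480 , 480 , 480
Fifth differences constant at 480.
2856 + 480 = 3336;  9996 + 3336 = 13332;  26806 + 13332 = 40138;  60887 + 40138 = 101025;  123256 + 101025 = 224281
3336 + 480 = 3816;  13332 + 3816 = 17148;  40138 + 17148 = 57286;  101025 + 57286 = 158311;  224281 + 158311 = 382592
3816 + 480 = 4296;  17148 + 4296 = 21444;  57286 + 21444 = 78730;  158311 + 78730 = 237041;  382592 + 237041 = 619633
4296 + 480 = 4776;  21444 + 4776 = 26220;  78730 + 26220 = 104950;  237041 + 104950 = 341991;  619633 + 341991 = 961624
4776 + 480 = 5256;  26220 + 5256 = 31476;  104950 + 31476 = 136426;  341991 + 136426 = 478417;  961624 + 478417 = 1440041

1440041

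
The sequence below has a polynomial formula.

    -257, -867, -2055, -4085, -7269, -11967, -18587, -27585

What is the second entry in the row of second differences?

Δ: -610, -1188, -2030, -3184, -4698, -6620, -8998
Δ²: -578, -842, -1154, -1514, -1922, -2378
Δ³: -264, -312, -360, -408, -456
Δ⁴: -48, -48, -48, -48

-842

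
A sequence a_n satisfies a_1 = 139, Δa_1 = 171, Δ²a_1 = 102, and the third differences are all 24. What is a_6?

2254

Build the table forward from the leading diagonal:
D3: 24, 24, 24, 24, 24, 24
D2: 102, 126, 150, 174, 198, 222
D1: 171, 273, 399, 549, 723, 921
a: 139, 310, 583, 982, 1531, 2254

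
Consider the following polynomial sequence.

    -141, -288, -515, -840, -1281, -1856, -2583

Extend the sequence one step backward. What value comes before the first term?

D1: -147  -227  -325  -441  -575  -727
D2: -80  -98  -116  -134  -152
D3: -18  -18  -18  -18
The third differences are constant at -18.
Work back: -80 + 18 = -62;  -147 + 62 = -85;  -141 + 85 = -56

-56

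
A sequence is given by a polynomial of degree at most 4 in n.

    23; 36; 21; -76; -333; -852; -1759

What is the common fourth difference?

-24

D1: 13, -15, -97, -257, -519, -907
D2: -28, -82, -160, -262, -388
D3: -54, -78, -102, -126
D4: -24, -24, -24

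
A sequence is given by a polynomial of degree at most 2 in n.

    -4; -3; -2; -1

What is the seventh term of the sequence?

Δ: 1 , 1 , 1
Constant first difference = 1, so extend:
-1 + 1 = 0
0 + 1 = 1
1 + 1 = 2

2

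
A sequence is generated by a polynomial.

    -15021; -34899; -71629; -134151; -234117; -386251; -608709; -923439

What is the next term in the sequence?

-1356541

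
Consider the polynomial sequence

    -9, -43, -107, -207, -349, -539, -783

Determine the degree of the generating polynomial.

3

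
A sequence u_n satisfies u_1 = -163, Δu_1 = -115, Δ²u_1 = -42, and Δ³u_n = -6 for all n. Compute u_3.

-435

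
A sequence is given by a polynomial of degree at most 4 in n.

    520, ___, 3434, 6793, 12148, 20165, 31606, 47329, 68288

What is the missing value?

Using the last 7 terms:
3359, 5355, 8017, 11441, 15723, 20959
1996, 2662, 3424, 4282, 5236
666, 762, 858, 954
96, 96, 96
Constant fourth difference = 96.
Extend backward: 666 − 96 = 570;  1996 − 570 = 1426;  3359 − 1426 = 1933;  3434 − 1933 = 1501

1501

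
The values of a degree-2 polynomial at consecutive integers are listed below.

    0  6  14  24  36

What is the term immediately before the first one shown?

Δ: 6  8  10  12
Δ²: 2  2  2
The second differences are constant at 2.
Work back: 6 − 2 = 4;  0 − 4 = -4

-4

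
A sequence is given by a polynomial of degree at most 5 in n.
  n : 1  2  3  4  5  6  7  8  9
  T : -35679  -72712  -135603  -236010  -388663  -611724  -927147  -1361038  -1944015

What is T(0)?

-15558

D1: -37033  -62891  -100407  -152653  -223061  -315423  -433891  -582977
D2: -25858  -37516  -52246  -70408  -92362  -118468  -149086
D3: -11658  -14730  -18162  -21954  -26106  -30618
D4: -3072  -3432  -3792  -4152  -4512
D5: -360  -360  -360  -360
The fifth differences are constant at -360.
Work back: -3072 + 360 = -2712;  -11658 + 2712 = -8946;  -25858 + 8946 = -16912;  -37033 + 16912 = -20121;  -35679 + 20121 = -15558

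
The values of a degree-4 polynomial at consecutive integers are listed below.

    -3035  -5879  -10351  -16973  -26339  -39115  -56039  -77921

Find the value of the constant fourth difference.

-72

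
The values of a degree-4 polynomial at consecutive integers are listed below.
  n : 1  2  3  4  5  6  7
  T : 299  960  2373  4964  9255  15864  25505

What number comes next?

38988

D1: 661, 1413, 2591, 4291, 6609, 9641
D2: 752, 1178, 1700, 2318, 3032
D3: 426, 522, 618, 714
D4: 96, 96, 96
Fourth differences constant at 96.
714 + 96 = 810;  3032 + 810 = 3842;  9641 + 3842 = 13483;  25505 + 13483 = 38988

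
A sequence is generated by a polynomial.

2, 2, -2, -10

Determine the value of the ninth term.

-110

First differences: 0  -4  -8
Second differences: -4  -4
Second differences constant at -4.
-8 − 4 = -12;  -10 − 12 = -22
-12 − 4 = -16;  -22 − 16 = -38
-16 − 4 = -20;  -38 − 20 = -58
-20 − 4 = -24;  -58 − 24 = -82
-24 − 4 = -28;  -82 − 28 = -110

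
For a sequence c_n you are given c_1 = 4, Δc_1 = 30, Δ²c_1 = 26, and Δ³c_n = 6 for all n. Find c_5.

304

Build the table forward from the leading diagonal:
Third differences: 6  6  6  6  6
Second differences: 26  32  38  44  50
First differences: 30  56  88  126  170
c: 4  34  90  178  304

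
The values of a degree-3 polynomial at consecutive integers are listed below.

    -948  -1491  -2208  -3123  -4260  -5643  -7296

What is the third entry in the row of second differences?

-222

First differences: -543, -717, -915, -1137, -1383, -1653
Second differences: -174, -198, -222, -246, -270
Third differences: -24, -24, -24, -24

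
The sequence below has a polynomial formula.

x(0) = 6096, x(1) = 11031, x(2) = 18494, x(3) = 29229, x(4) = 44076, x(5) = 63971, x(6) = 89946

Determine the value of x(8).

D1: 4935 , 7463 , 10735 , 14847 , 19895 , 25975
D2: 2528 , 3272 , 4112 , 5048 , 6080
D3: 744 , 840 , 936 , 1032
D4: 96 , 96 , 96
Constant fourth difference = 96, so extend:
1032 + 96 = 1128;  6080 + 1128 = 7208;  25975 + 7208 = 33183;  89946 + 33183 = 123129
1128 + 96 = 1224;  7208 + 1224 = 8432;  33183 + 8432 = 41615;  123129 + 41615 = 164744

164744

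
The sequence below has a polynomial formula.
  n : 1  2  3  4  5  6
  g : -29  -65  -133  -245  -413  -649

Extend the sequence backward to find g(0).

-36, -68, -112, -168, -236
-32, -44, -56, -68
-12, -12, -12
The third differences are constant at -12.
Work back: -32 + 12 = -20;  -36 + 20 = -16;  -29 + 16 = -13

-13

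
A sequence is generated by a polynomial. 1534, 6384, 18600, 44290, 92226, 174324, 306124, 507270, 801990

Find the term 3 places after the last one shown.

2568714

Δ: 4850, 12216, 25690, 47936, 82098, 131800, 201146, 294720
Δ²: 7366, 13474, 22246, 34162, 49702, 69346, 93574
Δ³: 6108, 8772, 11916, 15540, 19644, 24228
Δ⁴: 2664, 3144, 3624, 4104, 4584
Δ⁵: 480, 480, 480, 480
Fifth differences constant at 480.
4584 + 480 = 5064;  24228 + 5064 = 29292;  93574 + 29292 = 122866;  294720 + 122866 = 417586;  801990 + 417586 = 1219576
5064 + 480 = 5544;  29292 + 5544 = 34836;  122866 + 34836 = 157702;  417586 + 157702 = 575288;  1219576 + 575288 = 1794864
5544 + 480 = 6024;  34836 + 6024 = 40860;  157702 + 40860 = 198562;  575288 + 198562 = 773850;  1794864 + 773850 = 2568714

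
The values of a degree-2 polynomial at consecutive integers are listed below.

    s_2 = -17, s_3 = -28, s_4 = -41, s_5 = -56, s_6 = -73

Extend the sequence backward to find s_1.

-8

-11  -13  -15  -17
-2  -2  -2
The second differences are constant at -2.
Work back: -11 + 2 = -9;  -17 + 9 = -8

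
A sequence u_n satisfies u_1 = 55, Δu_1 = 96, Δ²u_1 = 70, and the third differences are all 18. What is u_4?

Build the table forward from the leading diagonal:
D3: 18  18  18  18
D2: 70  88  106  124
D1: 96  166  254  360
u: 55  151  317  571

571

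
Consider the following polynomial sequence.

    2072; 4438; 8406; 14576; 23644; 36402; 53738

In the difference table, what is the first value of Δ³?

600

D1: 2366, 3968, 6170, 9068, 12758, 17336
D2: 1602, 2202, 2898, 3690, 4578
D3: 600, 696, 792, 888
D4: 96, 96, 96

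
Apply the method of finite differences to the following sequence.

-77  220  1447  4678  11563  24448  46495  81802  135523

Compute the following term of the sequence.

297 , 1227 , 3231 , 6885 , 12885 , 22047 , 35307 , 53721
930 , 2004 , 3654 , 6000 , 9162 , 13260 , 18414
1074 , 1650 , 2346 , 3162 , 4098 , 5154
576 , 696 , 816 , 936 , 1056
120 , 120 , 120 , 120
Fifth differences constant at 120.
1056 + 120 = 1176;  5154 + 1176 = 6330;  18414 + 6330 = 24744;  53721 + 24744 = 78465;  135523 + 78465 = 213988

213988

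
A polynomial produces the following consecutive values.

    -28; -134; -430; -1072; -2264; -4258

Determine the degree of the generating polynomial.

4

First differences: -106, -296, -642, -1192, -1994
Second differences: -190, -346, -550, -802
Third differences: -156, -204, -252
Fourth differences: -48, -48
The fourth differences are constant, so the polynomial has degree 4.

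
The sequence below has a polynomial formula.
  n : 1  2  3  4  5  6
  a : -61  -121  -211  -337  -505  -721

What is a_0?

-25

Δ: -60, -90, -126, -168, -216
Δ²: -30, -36, -42, -48
Δ³: -6, -6, -6
The third differences are constant at -6.
Work back: -30 + 6 = -24;  -60 + 24 = -36;  -61 + 36 = -25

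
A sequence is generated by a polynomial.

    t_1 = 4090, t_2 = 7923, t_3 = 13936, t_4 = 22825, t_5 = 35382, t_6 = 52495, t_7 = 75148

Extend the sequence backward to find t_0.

3833, 6013, 8889, 12557, 17113, 22653
2180, 2876, 3668, 4556, 5540
696, 792, 888, 984
96, 96, 96
The fourth differences are constant at 96.
Work back: 696 − 96 = 600;  2180 − 600 = 1580;  3833 − 1580 = 2253;  4090 − 2253 = 1837

1837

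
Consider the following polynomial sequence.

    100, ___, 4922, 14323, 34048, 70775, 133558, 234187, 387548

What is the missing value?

1183

Using the last 7 terms:
D1: 9401  19725  36727  62783  100629  153361
D2: 10324  17002  26056  37846  52732
D3: 6678  9054  11790  14886
D4: 2376  2736  3096
D5: 360  360
Constant fifth difference = 360.
Extend backward: 2376 − 360 = 2016;  6678 − 2016 = 4662;  10324 − 4662 = 5662;  9401 − 5662 = 3739;  4922 − 3739 = 1183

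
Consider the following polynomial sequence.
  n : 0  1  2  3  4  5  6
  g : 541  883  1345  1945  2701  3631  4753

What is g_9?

9451

Δ: 342  462  600  756  930  1122
Δ²: 120  138  156  174  192
Δ³: 18  18  18  18
Third differences constant at 18.
192 + 18 = 210;  1122 + 210 = 1332;  4753 + 1332 = 6085
210 + 18 = 228;  1332 + 228 = 1560;  6085 + 1560 = 7645
228 + 18 = 246;  1560 + 246 = 1806;  7645 + 1806 = 9451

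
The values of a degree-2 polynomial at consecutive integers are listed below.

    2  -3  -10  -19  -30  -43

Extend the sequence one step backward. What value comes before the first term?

5

-5, -7, -9, -11, -13
-2, -2, -2, -2
The second differences are constant at -2.
Work back: -5 + 2 = -3;  2 + 3 = 5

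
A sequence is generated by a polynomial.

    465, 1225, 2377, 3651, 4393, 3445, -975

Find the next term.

-11393

D1: 760  1152  1274  742  -948  -4420
D2: 392  122  -532  -1690  -3472
D3: -270  -654  -1158  -1782
D4: -384  -504  -624
D5: -120  -120
Constant fifth difference = -120, so extend:
-624 − 120 = -744;  -1782 − 744 = -2526;  -3472 − 2526 = -5998;  -4420 − 5998 = -10418;  -975 − 10418 = -11393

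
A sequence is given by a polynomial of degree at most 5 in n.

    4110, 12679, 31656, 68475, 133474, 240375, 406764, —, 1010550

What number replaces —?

Using the first 7 terms:
First differences: 8569, 18977, 36819, 64999, 106901, 166389
Second differences: 10408, 17842, 28180, 41902, 59488
Third differences: 7434, 10338, 13722, 17586
Fourth differences: 2904, 3384, 3864
Fifth differences: 480, 480
Constant fifth difference = 480.
Extend forward: 3864 + 480 = 4344;  17586 + 4344 = 21930;  59488 + 21930 = 81418;  166389 + 81418 = 247807;  406764 + 247807 = 654571

654571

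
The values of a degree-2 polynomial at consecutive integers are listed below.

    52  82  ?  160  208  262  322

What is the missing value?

118

Using the last 4 terms:
Δ: 48  54  60
Δ²: 6  6
Constant second difference = 6.
Extend backward: 48 − 6 = 42;  160 − 42 = 118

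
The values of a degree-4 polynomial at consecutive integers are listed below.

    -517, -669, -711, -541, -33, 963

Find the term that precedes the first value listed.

-152, -42, 170, 508, 996
110, 212, 338, 488
102, 126, 150
24, 24
The fourth differences are constant at 24.
Work back: 102 − 24 = 78;  110 − 78 = 32;  -152 − 32 = -184;  -517 + 184 = -333

-333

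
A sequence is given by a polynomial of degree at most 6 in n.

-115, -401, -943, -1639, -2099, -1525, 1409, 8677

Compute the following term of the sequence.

-286 , -542 , -696 , -460 , 574 , 2934 , 7268
-256 , -154 , 236 , 1034 , 2360 , 4334
102 , 390 , 798 , 1326 , 1974
288 , 408 , 528 , 648
120 , 120 , 120
Constant fifth difference = 120, so extend:
648 + 120 = 768;  1974 + 768 = 2742;  4334 + 2742 = 7076;  7268 + 7076 = 14344;  8677 + 14344 = 23021

23021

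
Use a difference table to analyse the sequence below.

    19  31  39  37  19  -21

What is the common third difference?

-6

D1: 12, 8, -2, -18, -40
D2: -4, -10, -16, -22
D3: -6, -6, -6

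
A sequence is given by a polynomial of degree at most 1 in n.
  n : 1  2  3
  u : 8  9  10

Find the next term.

11

First differences: 1, 1
The first differences are constant (1).
10 + 1 = 11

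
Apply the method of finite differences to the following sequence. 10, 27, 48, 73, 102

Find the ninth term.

258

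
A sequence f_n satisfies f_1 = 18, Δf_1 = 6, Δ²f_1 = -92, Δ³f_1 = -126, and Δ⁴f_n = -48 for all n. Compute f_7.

Build the table forward from the leading diagonal:
Fourth differences: -48  -48  -48  -48  -48  -48  -48
Third differences: -126  -174  -222  -270  -318  -366  -414
Second differences: -92  -218  -392  -614  -884  -1202  -1568
First differences: 6  -86  -304  -696  -1310  -2194  -3396
f: 18  24  -62  -366  -1062  -2372  -4566

-4566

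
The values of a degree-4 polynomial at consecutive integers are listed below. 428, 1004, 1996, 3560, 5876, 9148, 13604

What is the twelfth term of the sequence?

63304

Δ: 576, 992, 1564, 2316, 3272, 4456
Δ²: 416, 572, 752, 956, 1184
Δ³: 156, 180, 204, 228
Δ⁴: 24, 24, 24
The fourth differences are constant (24).
228 + 24 = 252;  1184 + 252 = 1436;  4456 + 1436 = 5892;  13604 + 5892 = 19496
252 + 24 = 276;  1436 + 276 = 1712;  5892 + 1712 = 7604;  19496 + 7604 = 27100
276 + 24 = 300;  1712 + 300 = 2012;  7604 + 2012 = 9616;  27100 + 9616 = 36716
300 + 24 = 324;  2012 + 324 = 2336;  9616 + 2336 = 11952;  36716 + 11952 = 48668
324 + 24 = 348;  2336 + 348 = 2684;  11952 + 2684 = 14636;  48668 + 14636 = 63304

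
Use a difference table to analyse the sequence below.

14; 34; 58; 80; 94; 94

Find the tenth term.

-166

Δ: 20, 24, 22, 14, 0
Δ²: 4, -2, -8, -14
Δ³: -6, -6, -6
Constant third difference = -6, so extend:
-14 − 6 = -20;  0 − 20 = -20;  94 − 20 = 74
-20 − 6 = -26;  -20 − 26 = -46;  74 − 46 = 28
-26 − 6 = -32;  -46 − 32 = -78;  28 − 78 = -50
-32 − 6 = -38;  -78 − 38 = -116;  -50 − 116 = -166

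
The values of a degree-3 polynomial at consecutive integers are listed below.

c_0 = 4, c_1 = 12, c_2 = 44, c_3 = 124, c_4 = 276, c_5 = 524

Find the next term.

892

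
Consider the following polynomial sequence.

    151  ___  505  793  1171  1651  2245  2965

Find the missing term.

295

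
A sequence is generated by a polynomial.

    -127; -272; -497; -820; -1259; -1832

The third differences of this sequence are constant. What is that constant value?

-18

First differences: -145, -225, -323, -439, -573
Second differences: -80, -98, -116, -134
Third differences: -18, -18, -18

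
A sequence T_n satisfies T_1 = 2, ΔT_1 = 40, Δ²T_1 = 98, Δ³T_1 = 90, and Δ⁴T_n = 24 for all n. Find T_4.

506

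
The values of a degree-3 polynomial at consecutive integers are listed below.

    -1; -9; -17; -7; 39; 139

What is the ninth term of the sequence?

First differences: -8, -8, 10, 46, 100
Second differences: 0, 18, 36, 54
Third differences: 18, 18, 18
The third differences are constant (18).
54 + 18 = 72;  100 + 72 = 172;  139 + 172 = 311
72 + 18 = 90;  172 + 90 = 262;  311 + 262 = 573
90 + 18 = 108;  262 + 108 = 370;  573 + 370 = 943

943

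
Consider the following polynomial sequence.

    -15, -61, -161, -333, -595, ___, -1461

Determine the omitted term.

-965

Using the first 5 terms:
-46, -100, -172, -262
-54, -72, -90
-18, -18
Constant third difference = -18.
Extend forward: -90 − 18 = -108;  -262 − 108 = -370;  -595 − 370 = -965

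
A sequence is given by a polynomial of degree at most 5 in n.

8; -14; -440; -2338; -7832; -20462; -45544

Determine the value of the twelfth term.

First differences: -22  -426  -1898  -5494  -12630  -25082
Second differences: -404  -1472  -3596  -7136  -12452
Third differences: -1068  -2124  -3540  -5316
Fourth differences: -1056  -1416  -1776
Fifth differences: -360  -360
The fifth differences are constant (-360).
-1776 − 360 = -2136;  -5316 − 2136 = -7452;  -12452 − 7452 = -19904;  -25082 − 19904 = -44986;  -45544 − 44986 = -90530
-2136 − 360 = -2496;  -7452 − 2496 = -9948;  -19904 − 9948 = -29852;  -44986 − 29852 = -74838;  -90530 − 74838 = -165368
-2496 − 360 = -2856;  -9948 − 2856 = -12804;  -29852 − 12804 = -42656;  -74838 − 42656 = -117494;  -165368 − 117494 = -282862
-2856 − 360 = -3216;  -12804 − 3216 = -16020;  -42656 − 16020 = -58676;  -117494 − 58676 = -176170;  -282862 − 176170 = -459032
-3216 − 360 = -3576;  -16020 − 3576 = -19596;  -58676 − 19596 = -78272;  -176170 − 78272 = -254442;  -459032 − 254442 = -713474

-713474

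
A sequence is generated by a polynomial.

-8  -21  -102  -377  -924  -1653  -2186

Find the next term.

-1737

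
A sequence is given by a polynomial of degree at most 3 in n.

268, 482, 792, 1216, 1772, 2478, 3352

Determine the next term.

4412

First differences: 214  310  424  556  706  874
Second differences: 96  114  132  150  168
Third differences: 18  18  18  18
Third differences constant at 18.
168 + 18 = 186;  874 + 186 = 1060;  3352 + 1060 = 4412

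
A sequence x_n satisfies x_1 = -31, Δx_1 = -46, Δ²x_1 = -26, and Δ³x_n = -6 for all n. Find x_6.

Build the table forward from the leading diagonal:
D3: -6, -6, -6, -6, -6, -6
D2: -26, -32, -38, -44, -50, -56
D1: -46, -72, -104, -142, -186, -236
x: -31, -77, -149, -253, -395, -581

-581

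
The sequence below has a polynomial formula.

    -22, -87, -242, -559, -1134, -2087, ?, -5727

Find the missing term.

-3562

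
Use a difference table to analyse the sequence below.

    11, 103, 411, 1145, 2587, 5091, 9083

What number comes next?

92 , 308 , 734 , 1442 , 2504 , 3992
216 , 426 , 708 , 1062 , 1488
210 , 282 , 354 , 426
72 , 72 , 72
Fourth differences constant at 72.
426 + 72 = 498;  1488 + 498 = 1986;  3992 + 1986 = 5978;  9083 + 5978 = 15061

15061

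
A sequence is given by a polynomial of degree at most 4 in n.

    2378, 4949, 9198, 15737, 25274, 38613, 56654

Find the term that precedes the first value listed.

First differences: 2571, 4249, 6539, 9537, 13339, 18041
Second differences: 1678, 2290, 2998, 3802, 4702
Third differences: 612, 708, 804, 900
Fourth differences: 96, 96, 96
The fourth differences are constant at 96.
Work back: 612 − 96 = 516;  1678 − 516 = 1162;  2571 − 1162 = 1409;  2378 − 1409 = 969

969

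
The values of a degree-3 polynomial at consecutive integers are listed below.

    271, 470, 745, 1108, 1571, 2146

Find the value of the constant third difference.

Δ: 199, 275, 363, 463, 575
Δ²: 76, 88, 100, 112
Δ³: 12, 12, 12

12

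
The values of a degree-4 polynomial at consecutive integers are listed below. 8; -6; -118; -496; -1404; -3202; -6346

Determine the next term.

-11388

Δ: -14, -112, -378, -908, -1798, -3144
Δ²: -98, -266, -530, -890, -1346
Δ³: -168, -264, -360, -456
Δ⁴: -96, -96, -96
Constant fourth difference = -96, so extend:
-456 − 96 = -552;  -1346 − 552 = -1898;  -3144 − 1898 = -5042;  -6346 − 5042 = -11388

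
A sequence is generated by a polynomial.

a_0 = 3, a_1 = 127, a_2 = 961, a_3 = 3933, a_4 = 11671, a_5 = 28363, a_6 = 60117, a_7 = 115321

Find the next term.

D1: 124  834  2972  7738  16692  31754  55204
D2: 710  2138  4766  8954  15062  23450
D3: 1428  2628  4188  6108  8388
D4: 1200  1560  1920  2280
D5: 360  360  360
The fifth differences are constant (360).
2280 + 360 = 2640;  8388 + 2640 = 11028;  23450 + 11028 = 34478;  55204 + 34478 = 89682;  115321 + 89682 = 205003

205003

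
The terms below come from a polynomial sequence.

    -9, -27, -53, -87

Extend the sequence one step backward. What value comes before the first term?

1

Δ: -18  -26  -34
Δ²: -8  -8
The second differences are constant at -8.
Work back: -18 + 8 = -10;  -9 + 10 = 1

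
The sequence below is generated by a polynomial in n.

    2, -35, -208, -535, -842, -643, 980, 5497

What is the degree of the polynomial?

-37, -173, -327, -307, 199, 1623, 4517
-136, -154, 20, 506, 1424, 2894
-18, 174, 486, 918, 1470
192, 312, 432, 552
120, 120, 120
The fifth differences are constant, so the polynomial has degree 5.

5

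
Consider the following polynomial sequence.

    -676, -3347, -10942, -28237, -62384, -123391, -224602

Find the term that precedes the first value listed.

-2671  -7595  -17295  -34147  -61007  -101211
-4924  -9700  -16852  -26860  -40204
-4776  -7152  -10008  -13344
-2376  -2856  -3336
-480  -480
The fifth differences are constant at -480.
Work back: -2376 + 480 = -1896;  -4776 + 1896 = -2880;  -4924 + 2880 = -2044;  -2671 + 2044 = -627;  -676 + 627 = -49

-49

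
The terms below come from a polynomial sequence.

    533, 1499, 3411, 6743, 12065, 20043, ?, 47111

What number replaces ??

Using the first 6 terms:
First differences: 966, 1912, 3332, 5322, 7978
Second differences: 946, 1420, 1990, 2656
Third differences: 474, 570, 666
Fourth differences: 96, 96
Constant fourth difference = 96.
Extend forward: 666 + 96 = 762;  2656 + 762 = 3418;  7978 + 3418 = 11396;  20043 + 11396 = 31439

31439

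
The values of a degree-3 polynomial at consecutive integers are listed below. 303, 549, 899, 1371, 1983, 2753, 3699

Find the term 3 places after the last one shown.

Δ: 246 , 350 , 472 , 612 , 770 , 946
Δ²: 104 , 122 , 140 , 158 , 176
Δ³: 18 , 18 , 18 , 18
The third differences are constant (18).
176 + 18 = 194;  946 + 194 = 1140;  3699 + 1140 = 4839
194 + 18 = 212;  1140 + 212 = 1352;  4839 + 1352 = 6191
212 + 18 = 230;  1352 + 230 = 1582;  6191 + 1582 = 7773

7773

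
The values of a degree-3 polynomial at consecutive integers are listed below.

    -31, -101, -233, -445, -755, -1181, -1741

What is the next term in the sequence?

-2453

-70, -132, -212, -310, -426, -560
-62, -80, -98, -116, -134
-18, -18, -18, -18
Third differences constant at -18.
-134 − 18 = -152;  -560 − 152 = -712;  -1741 − 712 = -2453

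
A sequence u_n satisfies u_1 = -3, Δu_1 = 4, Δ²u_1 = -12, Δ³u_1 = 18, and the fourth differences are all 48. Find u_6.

Build the table forward from the leading diagonal:
Fourth differences: 48, 48, 48, 48, 48, 48
Third differences: 18, 66, 114, 162, 210, 258
Second differences: -12, 6, 72, 186, 348, 558
First differences: 4, -8, -2, 70, 256, 604
u: -3, 1, -7, -9, 61, 317

317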